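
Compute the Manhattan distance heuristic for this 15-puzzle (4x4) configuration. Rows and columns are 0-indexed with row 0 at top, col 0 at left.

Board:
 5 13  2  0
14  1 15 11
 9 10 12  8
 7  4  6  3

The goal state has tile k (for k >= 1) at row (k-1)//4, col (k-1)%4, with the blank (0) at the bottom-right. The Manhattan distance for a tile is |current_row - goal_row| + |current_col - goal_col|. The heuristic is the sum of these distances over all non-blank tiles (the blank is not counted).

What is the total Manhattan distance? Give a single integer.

Tile 5: (0,0)->(1,0) = 1
Tile 13: (0,1)->(3,0) = 4
Tile 2: (0,2)->(0,1) = 1
Tile 14: (1,0)->(3,1) = 3
Tile 1: (1,1)->(0,0) = 2
Tile 15: (1,2)->(3,2) = 2
Tile 11: (1,3)->(2,2) = 2
Tile 9: (2,0)->(2,0) = 0
Tile 10: (2,1)->(2,1) = 0
Tile 12: (2,2)->(2,3) = 1
Tile 8: (2,3)->(1,3) = 1
Tile 7: (3,0)->(1,2) = 4
Tile 4: (3,1)->(0,3) = 5
Tile 6: (3,2)->(1,1) = 3
Tile 3: (3,3)->(0,2) = 4
Sum: 1 + 4 + 1 + 3 + 2 + 2 + 2 + 0 + 0 + 1 + 1 + 4 + 5 + 3 + 4 = 33

Answer: 33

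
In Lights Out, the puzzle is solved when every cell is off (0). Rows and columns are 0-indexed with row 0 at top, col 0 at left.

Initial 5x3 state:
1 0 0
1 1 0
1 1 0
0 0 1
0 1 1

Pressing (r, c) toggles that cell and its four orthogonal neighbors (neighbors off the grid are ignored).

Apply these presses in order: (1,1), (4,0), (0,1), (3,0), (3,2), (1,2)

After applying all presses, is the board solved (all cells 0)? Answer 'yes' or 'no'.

Answer: yes

Derivation:
After press 1 at (1,1):
1 1 0
0 0 1
1 0 0
0 0 1
0 1 1

After press 2 at (4,0):
1 1 0
0 0 1
1 0 0
1 0 1
1 0 1

After press 3 at (0,1):
0 0 1
0 1 1
1 0 0
1 0 1
1 0 1

After press 4 at (3,0):
0 0 1
0 1 1
0 0 0
0 1 1
0 0 1

After press 5 at (3,2):
0 0 1
0 1 1
0 0 1
0 0 0
0 0 0

After press 6 at (1,2):
0 0 0
0 0 0
0 0 0
0 0 0
0 0 0

Lights still on: 0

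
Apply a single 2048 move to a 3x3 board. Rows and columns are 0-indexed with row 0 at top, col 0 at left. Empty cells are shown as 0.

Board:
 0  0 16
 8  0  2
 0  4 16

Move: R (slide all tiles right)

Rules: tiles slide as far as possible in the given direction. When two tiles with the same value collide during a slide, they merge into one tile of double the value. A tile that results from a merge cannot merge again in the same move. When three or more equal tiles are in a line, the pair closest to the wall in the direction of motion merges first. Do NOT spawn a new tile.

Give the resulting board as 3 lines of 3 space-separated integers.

Answer:  0  0 16
 0  8  2
 0  4 16

Derivation:
Slide right:
row 0: [0, 0, 16] -> [0, 0, 16]
row 1: [8, 0, 2] -> [0, 8, 2]
row 2: [0, 4, 16] -> [0, 4, 16]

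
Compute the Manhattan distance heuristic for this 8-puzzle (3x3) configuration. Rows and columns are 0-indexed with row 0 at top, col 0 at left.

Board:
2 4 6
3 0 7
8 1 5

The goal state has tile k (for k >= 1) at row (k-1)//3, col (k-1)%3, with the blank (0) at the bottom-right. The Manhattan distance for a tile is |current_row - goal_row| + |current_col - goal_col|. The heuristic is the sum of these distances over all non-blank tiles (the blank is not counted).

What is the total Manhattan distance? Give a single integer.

Tile 2: at (0,0), goal (0,1), distance |0-0|+|0-1| = 1
Tile 4: at (0,1), goal (1,0), distance |0-1|+|1-0| = 2
Tile 6: at (0,2), goal (1,2), distance |0-1|+|2-2| = 1
Tile 3: at (1,0), goal (0,2), distance |1-0|+|0-2| = 3
Tile 7: at (1,2), goal (2,0), distance |1-2|+|2-0| = 3
Tile 8: at (2,0), goal (2,1), distance |2-2|+|0-1| = 1
Tile 1: at (2,1), goal (0,0), distance |2-0|+|1-0| = 3
Tile 5: at (2,2), goal (1,1), distance |2-1|+|2-1| = 2
Sum: 1 + 2 + 1 + 3 + 3 + 1 + 3 + 2 = 16

Answer: 16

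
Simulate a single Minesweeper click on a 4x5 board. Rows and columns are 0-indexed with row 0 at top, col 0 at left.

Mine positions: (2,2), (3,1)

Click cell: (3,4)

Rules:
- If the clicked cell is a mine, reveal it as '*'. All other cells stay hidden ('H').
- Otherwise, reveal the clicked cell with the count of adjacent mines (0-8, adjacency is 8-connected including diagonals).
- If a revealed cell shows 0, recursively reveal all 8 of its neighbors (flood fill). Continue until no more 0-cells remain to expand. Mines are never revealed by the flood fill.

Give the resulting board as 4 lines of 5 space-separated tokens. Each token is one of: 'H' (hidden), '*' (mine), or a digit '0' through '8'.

0 0 0 0 0
0 1 1 1 0
1 2 H 1 0
H H H 1 0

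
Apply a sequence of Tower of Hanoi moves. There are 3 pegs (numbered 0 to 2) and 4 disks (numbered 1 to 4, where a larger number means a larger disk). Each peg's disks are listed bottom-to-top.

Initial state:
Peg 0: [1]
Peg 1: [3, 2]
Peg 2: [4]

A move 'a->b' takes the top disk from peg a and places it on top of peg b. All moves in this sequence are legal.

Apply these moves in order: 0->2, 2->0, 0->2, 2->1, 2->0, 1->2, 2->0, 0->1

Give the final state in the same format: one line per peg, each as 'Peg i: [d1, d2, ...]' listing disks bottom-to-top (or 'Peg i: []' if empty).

After move 1 (0->2):
Peg 0: []
Peg 1: [3, 2]
Peg 2: [4, 1]

After move 2 (2->0):
Peg 0: [1]
Peg 1: [3, 2]
Peg 2: [4]

After move 3 (0->2):
Peg 0: []
Peg 1: [3, 2]
Peg 2: [4, 1]

After move 4 (2->1):
Peg 0: []
Peg 1: [3, 2, 1]
Peg 2: [4]

After move 5 (2->0):
Peg 0: [4]
Peg 1: [3, 2, 1]
Peg 2: []

After move 6 (1->2):
Peg 0: [4]
Peg 1: [3, 2]
Peg 2: [1]

After move 7 (2->0):
Peg 0: [4, 1]
Peg 1: [3, 2]
Peg 2: []

After move 8 (0->1):
Peg 0: [4]
Peg 1: [3, 2, 1]
Peg 2: []

Answer: Peg 0: [4]
Peg 1: [3, 2, 1]
Peg 2: []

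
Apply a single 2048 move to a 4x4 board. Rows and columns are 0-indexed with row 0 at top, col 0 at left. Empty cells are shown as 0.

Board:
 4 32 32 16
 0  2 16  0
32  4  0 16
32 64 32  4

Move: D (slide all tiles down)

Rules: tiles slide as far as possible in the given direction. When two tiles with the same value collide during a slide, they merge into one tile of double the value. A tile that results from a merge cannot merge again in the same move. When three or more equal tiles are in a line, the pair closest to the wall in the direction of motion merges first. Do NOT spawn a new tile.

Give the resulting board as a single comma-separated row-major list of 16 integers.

Slide down:
col 0: [4, 0, 32, 32] -> [0, 0, 4, 64]
col 1: [32, 2, 4, 64] -> [32, 2, 4, 64]
col 2: [32, 16, 0, 32] -> [0, 32, 16, 32]
col 3: [16, 0, 16, 4] -> [0, 0, 32, 4]

Answer: 0, 32, 0, 0, 0, 2, 32, 0, 4, 4, 16, 32, 64, 64, 32, 4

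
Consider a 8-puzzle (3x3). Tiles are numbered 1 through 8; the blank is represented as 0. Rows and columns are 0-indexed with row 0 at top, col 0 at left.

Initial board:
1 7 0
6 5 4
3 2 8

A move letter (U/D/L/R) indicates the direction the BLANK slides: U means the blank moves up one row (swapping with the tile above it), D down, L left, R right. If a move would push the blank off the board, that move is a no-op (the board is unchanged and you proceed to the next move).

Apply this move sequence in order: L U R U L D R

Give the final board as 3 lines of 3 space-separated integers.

Answer: 1 5 7
6 4 0
3 2 8

Derivation:
After move 1 (L):
1 0 7
6 5 4
3 2 8

After move 2 (U):
1 0 7
6 5 4
3 2 8

After move 3 (R):
1 7 0
6 5 4
3 2 8

After move 4 (U):
1 7 0
6 5 4
3 2 8

After move 5 (L):
1 0 7
6 5 4
3 2 8

After move 6 (D):
1 5 7
6 0 4
3 2 8

After move 7 (R):
1 5 7
6 4 0
3 2 8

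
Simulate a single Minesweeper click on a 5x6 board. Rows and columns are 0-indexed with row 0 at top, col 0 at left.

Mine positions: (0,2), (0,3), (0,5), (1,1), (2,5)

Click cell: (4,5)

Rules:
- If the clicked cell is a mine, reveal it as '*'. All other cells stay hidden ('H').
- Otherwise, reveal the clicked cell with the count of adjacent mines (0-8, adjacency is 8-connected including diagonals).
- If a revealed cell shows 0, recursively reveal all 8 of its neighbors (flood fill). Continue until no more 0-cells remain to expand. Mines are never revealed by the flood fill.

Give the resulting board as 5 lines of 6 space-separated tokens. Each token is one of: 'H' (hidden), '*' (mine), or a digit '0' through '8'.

H H H H H H
H H 3 2 3 H
1 1 1 0 1 H
0 0 0 0 1 1
0 0 0 0 0 0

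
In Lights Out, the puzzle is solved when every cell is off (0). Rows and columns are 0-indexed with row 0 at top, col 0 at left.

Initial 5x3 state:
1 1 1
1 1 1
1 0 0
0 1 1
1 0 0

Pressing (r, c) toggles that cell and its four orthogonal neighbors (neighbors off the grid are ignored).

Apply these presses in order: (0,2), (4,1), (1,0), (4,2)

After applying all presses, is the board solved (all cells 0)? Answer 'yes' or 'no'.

Answer: yes

Derivation:
After press 1 at (0,2):
1 0 0
1 1 0
1 0 0
0 1 1
1 0 0

After press 2 at (4,1):
1 0 0
1 1 0
1 0 0
0 0 1
0 1 1

After press 3 at (1,0):
0 0 0
0 0 0
0 0 0
0 0 1
0 1 1

After press 4 at (4,2):
0 0 0
0 0 0
0 0 0
0 0 0
0 0 0

Lights still on: 0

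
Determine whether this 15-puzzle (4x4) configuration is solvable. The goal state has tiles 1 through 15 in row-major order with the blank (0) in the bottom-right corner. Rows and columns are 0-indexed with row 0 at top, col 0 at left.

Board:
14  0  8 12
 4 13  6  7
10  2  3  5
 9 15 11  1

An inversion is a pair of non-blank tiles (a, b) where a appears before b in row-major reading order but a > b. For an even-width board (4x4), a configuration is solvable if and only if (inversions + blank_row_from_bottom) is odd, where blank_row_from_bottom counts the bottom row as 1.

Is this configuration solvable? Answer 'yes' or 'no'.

Answer: no

Derivation:
Inversions: 62
Blank is in row 0 (0-indexed from top), which is row 4 counting from the bottom (bottom = 1).
62 + 4 = 66, which is even, so the puzzle is not solvable.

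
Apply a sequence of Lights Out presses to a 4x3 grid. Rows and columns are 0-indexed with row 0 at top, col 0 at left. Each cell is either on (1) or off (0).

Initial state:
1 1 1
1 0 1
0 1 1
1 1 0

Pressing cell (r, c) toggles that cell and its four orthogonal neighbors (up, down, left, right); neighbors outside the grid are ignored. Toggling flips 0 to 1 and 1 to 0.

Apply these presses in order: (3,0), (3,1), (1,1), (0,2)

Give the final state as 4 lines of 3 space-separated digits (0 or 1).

After press 1 at (3,0):
1 1 1
1 0 1
1 1 1
0 0 0

After press 2 at (3,1):
1 1 1
1 0 1
1 0 1
1 1 1

After press 3 at (1,1):
1 0 1
0 1 0
1 1 1
1 1 1

After press 4 at (0,2):
1 1 0
0 1 1
1 1 1
1 1 1

Answer: 1 1 0
0 1 1
1 1 1
1 1 1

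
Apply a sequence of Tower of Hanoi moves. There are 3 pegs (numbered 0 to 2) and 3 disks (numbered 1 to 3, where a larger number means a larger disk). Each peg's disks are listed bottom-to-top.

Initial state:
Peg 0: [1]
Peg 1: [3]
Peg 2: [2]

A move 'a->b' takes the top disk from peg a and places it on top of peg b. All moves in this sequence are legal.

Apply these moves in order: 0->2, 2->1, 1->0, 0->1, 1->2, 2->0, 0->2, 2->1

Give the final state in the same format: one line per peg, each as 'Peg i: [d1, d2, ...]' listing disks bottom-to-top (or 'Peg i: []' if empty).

Answer: Peg 0: []
Peg 1: [3, 1]
Peg 2: [2]

Derivation:
After move 1 (0->2):
Peg 0: []
Peg 1: [3]
Peg 2: [2, 1]

After move 2 (2->1):
Peg 0: []
Peg 1: [3, 1]
Peg 2: [2]

After move 3 (1->0):
Peg 0: [1]
Peg 1: [3]
Peg 2: [2]

After move 4 (0->1):
Peg 0: []
Peg 1: [3, 1]
Peg 2: [2]

After move 5 (1->2):
Peg 0: []
Peg 1: [3]
Peg 2: [2, 1]

After move 6 (2->0):
Peg 0: [1]
Peg 1: [3]
Peg 2: [2]

After move 7 (0->2):
Peg 0: []
Peg 1: [3]
Peg 2: [2, 1]

After move 8 (2->1):
Peg 0: []
Peg 1: [3, 1]
Peg 2: [2]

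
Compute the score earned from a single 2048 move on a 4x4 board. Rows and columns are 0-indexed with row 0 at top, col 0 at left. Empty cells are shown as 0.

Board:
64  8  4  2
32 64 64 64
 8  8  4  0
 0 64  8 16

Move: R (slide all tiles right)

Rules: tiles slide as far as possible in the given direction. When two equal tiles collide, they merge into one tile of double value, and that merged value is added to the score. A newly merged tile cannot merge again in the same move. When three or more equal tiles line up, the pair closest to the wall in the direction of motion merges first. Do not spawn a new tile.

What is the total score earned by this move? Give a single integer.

Answer: 144

Derivation:
Slide right:
row 0: [64, 8, 4, 2] -> [64, 8, 4, 2]  score +0 (running 0)
row 1: [32, 64, 64, 64] -> [0, 32, 64, 128]  score +128 (running 128)
row 2: [8, 8, 4, 0] -> [0, 0, 16, 4]  score +16 (running 144)
row 3: [0, 64, 8, 16] -> [0, 64, 8, 16]  score +0 (running 144)
Board after move:
 64   8   4   2
  0  32  64 128
  0   0  16   4
  0  64   8  16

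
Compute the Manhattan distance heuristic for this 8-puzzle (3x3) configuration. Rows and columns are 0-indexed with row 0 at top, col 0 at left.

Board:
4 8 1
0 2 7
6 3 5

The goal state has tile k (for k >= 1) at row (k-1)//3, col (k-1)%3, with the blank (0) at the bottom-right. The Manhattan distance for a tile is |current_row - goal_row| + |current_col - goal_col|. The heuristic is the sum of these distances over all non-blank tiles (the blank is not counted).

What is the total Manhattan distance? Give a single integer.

Tile 4: (0,0)->(1,0) = 1
Tile 8: (0,1)->(2,1) = 2
Tile 1: (0,2)->(0,0) = 2
Tile 2: (1,1)->(0,1) = 1
Tile 7: (1,2)->(2,0) = 3
Tile 6: (2,0)->(1,2) = 3
Tile 3: (2,1)->(0,2) = 3
Tile 5: (2,2)->(1,1) = 2
Sum: 1 + 2 + 2 + 1 + 3 + 3 + 3 + 2 = 17

Answer: 17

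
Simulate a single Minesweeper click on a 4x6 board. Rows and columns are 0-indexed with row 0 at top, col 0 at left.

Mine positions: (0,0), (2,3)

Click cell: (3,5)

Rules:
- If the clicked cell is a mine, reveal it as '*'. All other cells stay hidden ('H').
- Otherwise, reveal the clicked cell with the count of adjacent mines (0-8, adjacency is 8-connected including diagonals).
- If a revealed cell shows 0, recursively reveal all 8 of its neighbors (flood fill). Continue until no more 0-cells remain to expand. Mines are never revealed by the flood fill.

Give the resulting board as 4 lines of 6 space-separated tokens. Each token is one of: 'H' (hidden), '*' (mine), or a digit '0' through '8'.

H 1 0 0 0 0
H 1 1 1 1 0
H H H H 1 0
H H H H 1 0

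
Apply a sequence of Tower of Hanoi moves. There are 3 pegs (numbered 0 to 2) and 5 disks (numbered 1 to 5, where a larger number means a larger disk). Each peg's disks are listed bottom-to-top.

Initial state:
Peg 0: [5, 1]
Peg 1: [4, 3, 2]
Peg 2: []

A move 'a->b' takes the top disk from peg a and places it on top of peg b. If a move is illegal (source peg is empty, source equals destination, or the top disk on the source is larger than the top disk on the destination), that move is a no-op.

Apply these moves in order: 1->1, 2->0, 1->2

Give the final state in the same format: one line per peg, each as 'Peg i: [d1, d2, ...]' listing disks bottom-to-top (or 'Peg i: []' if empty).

Answer: Peg 0: [5, 1]
Peg 1: [4, 3]
Peg 2: [2]

Derivation:
After move 1 (1->1):
Peg 0: [5, 1]
Peg 1: [4, 3, 2]
Peg 2: []

After move 2 (2->0):
Peg 0: [5, 1]
Peg 1: [4, 3, 2]
Peg 2: []

After move 3 (1->2):
Peg 0: [5, 1]
Peg 1: [4, 3]
Peg 2: [2]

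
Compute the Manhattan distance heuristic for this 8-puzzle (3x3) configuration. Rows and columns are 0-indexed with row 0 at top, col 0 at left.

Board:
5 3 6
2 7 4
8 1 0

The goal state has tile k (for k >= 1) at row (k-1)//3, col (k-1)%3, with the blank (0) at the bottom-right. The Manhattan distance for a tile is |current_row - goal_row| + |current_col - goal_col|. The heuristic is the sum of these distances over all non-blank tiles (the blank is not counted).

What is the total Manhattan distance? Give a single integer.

Answer: 14

Derivation:
Tile 5: at (0,0), goal (1,1), distance |0-1|+|0-1| = 2
Tile 3: at (0,1), goal (0,2), distance |0-0|+|1-2| = 1
Tile 6: at (0,2), goal (1,2), distance |0-1|+|2-2| = 1
Tile 2: at (1,0), goal (0,1), distance |1-0|+|0-1| = 2
Tile 7: at (1,1), goal (2,0), distance |1-2|+|1-0| = 2
Tile 4: at (1,2), goal (1,0), distance |1-1|+|2-0| = 2
Tile 8: at (2,0), goal (2,1), distance |2-2|+|0-1| = 1
Tile 1: at (2,1), goal (0,0), distance |2-0|+|1-0| = 3
Sum: 2 + 1 + 1 + 2 + 2 + 2 + 1 + 3 = 14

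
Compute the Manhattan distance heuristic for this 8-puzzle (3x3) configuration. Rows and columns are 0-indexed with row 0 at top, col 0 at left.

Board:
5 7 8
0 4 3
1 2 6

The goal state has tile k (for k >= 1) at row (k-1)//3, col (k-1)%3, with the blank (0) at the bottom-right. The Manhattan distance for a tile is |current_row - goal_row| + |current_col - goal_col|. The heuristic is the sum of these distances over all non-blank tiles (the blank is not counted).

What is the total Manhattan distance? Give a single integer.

Tile 5: at (0,0), goal (1,1), distance |0-1|+|0-1| = 2
Tile 7: at (0,1), goal (2,0), distance |0-2|+|1-0| = 3
Tile 8: at (0,2), goal (2,1), distance |0-2|+|2-1| = 3
Tile 4: at (1,1), goal (1,0), distance |1-1|+|1-0| = 1
Tile 3: at (1,2), goal (0,2), distance |1-0|+|2-2| = 1
Tile 1: at (2,0), goal (0,0), distance |2-0|+|0-0| = 2
Tile 2: at (2,1), goal (0,1), distance |2-0|+|1-1| = 2
Tile 6: at (2,2), goal (1,2), distance |2-1|+|2-2| = 1
Sum: 2 + 3 + 3 + 1 + 1 + 2 + 2 + 1 = 15

Answer: 15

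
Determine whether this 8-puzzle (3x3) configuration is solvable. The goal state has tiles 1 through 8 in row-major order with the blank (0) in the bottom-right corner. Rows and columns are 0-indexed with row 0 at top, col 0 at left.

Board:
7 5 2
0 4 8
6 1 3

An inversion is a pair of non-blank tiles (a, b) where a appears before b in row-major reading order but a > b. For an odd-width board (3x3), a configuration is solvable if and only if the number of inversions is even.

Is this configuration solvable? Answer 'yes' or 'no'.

Answer: yes

Derivation:
Inversions (pairs i<j in row-major order where tile[i] > tile[j] > 0): 18
18 is even, so the puzzle is solvable.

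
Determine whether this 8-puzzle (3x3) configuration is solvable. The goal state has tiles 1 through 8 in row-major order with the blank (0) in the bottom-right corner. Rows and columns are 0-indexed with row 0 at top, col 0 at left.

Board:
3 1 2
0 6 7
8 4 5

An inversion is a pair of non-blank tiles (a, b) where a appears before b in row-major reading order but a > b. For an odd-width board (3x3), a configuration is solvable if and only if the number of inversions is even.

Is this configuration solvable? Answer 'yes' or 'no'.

Answer: yes

Derivation:
Inversions (pairs i<j in row-major order where tile[i] > tile[j] > 0): 8
8 is even, so the puzzle is solvable.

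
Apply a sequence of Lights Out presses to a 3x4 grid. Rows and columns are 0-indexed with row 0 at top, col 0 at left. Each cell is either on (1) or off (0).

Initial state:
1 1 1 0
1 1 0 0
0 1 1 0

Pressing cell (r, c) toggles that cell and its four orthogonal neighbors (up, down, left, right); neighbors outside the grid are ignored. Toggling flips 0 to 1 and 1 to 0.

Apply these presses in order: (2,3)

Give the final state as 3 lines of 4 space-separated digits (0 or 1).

Answer: 1 1 1 0
1 1 0 1
0 1 0 1

Derivation:
After press 1 at (2,3):
1 1 1 0
1 1 0 1
0 1 0 1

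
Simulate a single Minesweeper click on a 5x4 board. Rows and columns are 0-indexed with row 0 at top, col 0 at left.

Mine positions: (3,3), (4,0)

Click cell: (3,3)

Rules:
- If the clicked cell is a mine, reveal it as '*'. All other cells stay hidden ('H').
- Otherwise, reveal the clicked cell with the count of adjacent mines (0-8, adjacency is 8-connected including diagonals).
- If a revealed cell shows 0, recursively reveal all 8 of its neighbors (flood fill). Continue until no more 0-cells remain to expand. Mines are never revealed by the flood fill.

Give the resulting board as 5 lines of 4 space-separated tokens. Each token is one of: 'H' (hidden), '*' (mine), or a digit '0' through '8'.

H H H H
H H H H
H H H H
H H H *
H H H H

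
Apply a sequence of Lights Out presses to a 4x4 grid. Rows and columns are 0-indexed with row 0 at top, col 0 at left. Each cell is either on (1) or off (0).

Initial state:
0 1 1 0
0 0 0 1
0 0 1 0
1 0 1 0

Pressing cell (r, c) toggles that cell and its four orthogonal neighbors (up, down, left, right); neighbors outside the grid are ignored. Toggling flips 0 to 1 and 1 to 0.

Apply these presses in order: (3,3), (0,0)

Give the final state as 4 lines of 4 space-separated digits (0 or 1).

After press 1 at (3,3):
0 1 1 0
0 0 0 1
0 0 1 1
1 0 0 1

After press 2 at (0,0):
1 0 1 0
1 0 0 1
0 0 1 1
1 0 0 1

Answer: 1 0 1 0
1 0 0 1
0 0 1 1
1 0 0 1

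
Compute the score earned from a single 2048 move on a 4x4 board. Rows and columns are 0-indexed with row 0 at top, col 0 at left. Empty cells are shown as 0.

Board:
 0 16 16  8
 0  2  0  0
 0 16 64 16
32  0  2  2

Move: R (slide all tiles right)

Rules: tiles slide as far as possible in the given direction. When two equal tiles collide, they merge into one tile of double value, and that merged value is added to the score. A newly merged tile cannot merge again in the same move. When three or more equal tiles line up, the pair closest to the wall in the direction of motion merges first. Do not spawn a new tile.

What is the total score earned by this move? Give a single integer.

Answer: 36

Derivation:
Slide right:
row 0: [0, 16, 16, 8] -> [0, 0, 32, 8]  score +32 (running 32)
row 1: [0, 2, 0, 0] -> [0, 0, 0, 2]  score +0 (running 32)
row 2: [0, 16, 64, 16] -> [0, 16, 64, 16]  score +0 (running 32)
row 3: [32, 0, 2, 2] -> [0, 0, 32, 4]  score +4 (running 36)
Board after move:
 0  0 32  8
 0  0  0  2
 0 16 64 16
 0  0 32  4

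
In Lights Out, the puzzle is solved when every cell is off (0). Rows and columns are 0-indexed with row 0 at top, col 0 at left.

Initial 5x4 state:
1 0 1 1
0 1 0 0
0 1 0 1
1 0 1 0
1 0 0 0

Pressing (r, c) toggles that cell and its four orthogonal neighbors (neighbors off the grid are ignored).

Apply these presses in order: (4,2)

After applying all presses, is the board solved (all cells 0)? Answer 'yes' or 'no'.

Answer: no

Derivation:
After press 1 at (4,2):
1 0 1 1
0 1 0 0
0 1 0 1
1 0 0 0
1 1 1 1

Lights still on: 11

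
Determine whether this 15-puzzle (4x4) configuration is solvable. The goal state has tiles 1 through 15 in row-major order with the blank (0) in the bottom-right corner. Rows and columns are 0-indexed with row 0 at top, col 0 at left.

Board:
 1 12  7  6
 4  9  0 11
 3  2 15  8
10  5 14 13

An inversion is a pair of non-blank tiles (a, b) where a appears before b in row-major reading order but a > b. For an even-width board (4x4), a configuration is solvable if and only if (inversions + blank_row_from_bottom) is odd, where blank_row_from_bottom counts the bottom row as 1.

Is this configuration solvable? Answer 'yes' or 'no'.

Inversions: 39
Blank is in row 1 (0-indexed from top), which is row 3 counting from the bottom (bottom = 1).
39 + 3 = 42, which is even, so the puzzle is not solvable.

Answer: no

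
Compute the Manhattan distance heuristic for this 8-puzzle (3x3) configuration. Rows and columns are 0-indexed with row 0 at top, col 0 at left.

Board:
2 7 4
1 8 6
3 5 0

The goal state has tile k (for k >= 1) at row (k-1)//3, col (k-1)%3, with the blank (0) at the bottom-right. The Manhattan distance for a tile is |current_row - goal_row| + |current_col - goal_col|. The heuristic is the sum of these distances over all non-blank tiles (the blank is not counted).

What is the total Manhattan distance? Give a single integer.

Answer: 14

Derivation:
Tile 2: (0,0)->(0,1) = 1
Tile 7: (0,1)->(2,0) = 3
Tile 4: (0,2)->(1,0) = 3
Tile 1: (1,0)->(0,0) = 1
Tile 8: (1,1)->(2,1) = 1
Tile 6: (1,2)->(1,2) = 0
Tile 3: (2,0)->(0,2) = 4
Tile 5: (2,1)->(1,1) = 1
Sum: 1 + 3 + 3 + 1 + 1 + 0 + 4 + 1 = 14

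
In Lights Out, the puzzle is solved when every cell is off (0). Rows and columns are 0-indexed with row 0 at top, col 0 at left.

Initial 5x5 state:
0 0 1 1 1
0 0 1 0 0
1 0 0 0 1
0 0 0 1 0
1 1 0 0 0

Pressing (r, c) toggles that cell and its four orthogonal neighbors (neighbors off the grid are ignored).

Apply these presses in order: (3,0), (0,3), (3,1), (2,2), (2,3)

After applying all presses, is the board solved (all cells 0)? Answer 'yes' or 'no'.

Answer: yes

Derivation:
After press 1 at (3,0):
0 0 1 1 1
0 0 1 0 0
0 0 0 0 1
1 1 0 1 0
0 1 0 0 0

After press 2 at (0,3):
0 0 0 0 0
0 0 1 1 0
0 0 0 0 1
1 1 0 1 0
0 1 0 0 0

After press 3 at (3,1):
0 0 0 0 0
0 0 1 1 0
0 1 0 0 1
0 0 1 1 0
0 0 0 0 0

After press 4 at (2,2):
0 0 0 0 0
0 0 0 1 0
0 0 1 1 1
0 0 0 1 0
0 0 0 0 0

After press 5 at (2,3):
0 0 0 0 0
0 0 0 0 0
0 0 0 0 0
0 0 0 0 0
0 0 0 0 0

Lights still on: 0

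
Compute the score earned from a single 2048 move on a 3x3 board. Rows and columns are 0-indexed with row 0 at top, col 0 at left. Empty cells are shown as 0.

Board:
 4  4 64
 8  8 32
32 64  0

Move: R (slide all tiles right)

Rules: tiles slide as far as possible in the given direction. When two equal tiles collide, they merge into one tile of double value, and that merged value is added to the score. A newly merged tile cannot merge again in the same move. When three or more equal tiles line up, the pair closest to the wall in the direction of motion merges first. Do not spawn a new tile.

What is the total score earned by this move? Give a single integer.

Slide right:
row 0: [4, 4, 64] -> [0, 8, 64]  score +8 (running 8)
row 1: [8, 8, 32] -> [0, 16, 32]  score +16 (running 24)
row 2: [32, 64, 0] -> [0, 32, 64]  score +0 (running 24)
Board after move:
 0  8 64
 0 16 32
 0 32 64

Answer: 24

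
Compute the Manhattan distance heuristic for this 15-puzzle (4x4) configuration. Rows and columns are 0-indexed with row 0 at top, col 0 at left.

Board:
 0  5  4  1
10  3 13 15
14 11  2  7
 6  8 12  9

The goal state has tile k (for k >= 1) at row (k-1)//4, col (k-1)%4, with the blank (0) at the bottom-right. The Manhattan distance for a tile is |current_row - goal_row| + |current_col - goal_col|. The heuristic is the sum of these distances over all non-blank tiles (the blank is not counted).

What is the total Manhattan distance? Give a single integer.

Tile 5: at (0,1), goal (1,0), distance |0-1|+|1-0| = 2
Tile 4: at (0,2), goal (0,3), distance |0-0|+|2-3| = 1
Tile 1: at (0,3), goal (0,0), distance |0-0|+|3-0| = 3
Tile 10: at (1,0), goal (2,1), distance |1-2|+|0-1| = 2
Tile 3: at (1,1), goal (0,2), distance |1-0|+|1-2| = 2
Tile 13: at (1,2), goal (3,0), distance |1-3|+|2-0| = 4
Tile 15: at (1,3), goal (3,2), distance |1-3|+|3-2| = 3
Tile 14: at (2,0), goal (3,1), distance |2-3|+|0-1| = 2
Tile 11: at (2,1), goal (2,2), distance |2-2|+|1-2| = 1
Tile 2: at (2,2), goal (0,1), distance |2-0|+|2-1| = 3
Tile 7: at (2,3), goal (1,2), distance |2-1|+|3-2| = 2
Tile 6: at (3,0), goal (1,1), distance |3-1|+|0-1| = 3
Tile 8: at (3,1), goal (1,3), distance |3-1|+|1-3| = 4
Tile 12: at (3,2), goal (2,3), distance |3-2|+|2-3| = 2
Tile 9: at (3,3), goal (2,0), distance |3-2|+|3-0| = 4
Sum: 2 + 1 + 3 + 2 + 2 + 4 + 3 + 2 + 1 + 3 + 2 + 3 + 4 + 2 + 4 = 38

Answer: 38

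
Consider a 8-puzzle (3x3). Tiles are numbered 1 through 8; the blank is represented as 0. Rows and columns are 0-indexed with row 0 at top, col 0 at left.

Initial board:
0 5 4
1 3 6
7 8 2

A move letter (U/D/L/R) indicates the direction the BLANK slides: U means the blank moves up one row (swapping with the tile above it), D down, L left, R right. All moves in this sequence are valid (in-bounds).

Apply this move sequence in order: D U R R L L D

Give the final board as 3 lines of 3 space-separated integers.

After move 1 (D):
1 5 4
0 3 6
7 8 2

After move 2 (U):
0 5 4
1 3 6
7 8 2

After move 3 (R):
5 0 4
1 3 6
7 8 2

After move 4 (R):
5 4 0
1 3 6
7 8 2

After move 5 (L):
5 0 4
1 3 6
7 8 2

After move 6 (L):
0 5 4
1 3 6
7 8 2

After move 7 (D):
1 5 4
0 3 6
7 8 2

Answer: 1 5 4
0 3 6
7 8 2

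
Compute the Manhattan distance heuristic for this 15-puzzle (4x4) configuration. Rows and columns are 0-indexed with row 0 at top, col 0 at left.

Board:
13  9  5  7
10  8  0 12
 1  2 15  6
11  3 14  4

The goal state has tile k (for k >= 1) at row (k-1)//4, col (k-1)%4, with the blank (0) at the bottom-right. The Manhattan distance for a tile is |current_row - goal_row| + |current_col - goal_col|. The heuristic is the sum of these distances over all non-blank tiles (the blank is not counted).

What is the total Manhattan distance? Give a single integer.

Tile 13: at (0,0), goal (3,0), distance |0-3|+|0-0| = 3
Tile 9: at (0,1), goal (2,0), distance |0-2|+|1-0| = 3
Tile 5: at (0,2), goal (1,0), distance |0-1|+|2-0| = 3
Tile 7: at (0,3), goal (1,2), distance |0-1|+|3-2| = 2
Tile 10: at (1,0), goal (2,1), distance |1-2|+|0-1| = 2
Tile 8: at (1,1), goal (1,3), distance |1-1|+|1-3| = 2
Tile 12: at (1,3), goal (2,3), distance |1-2|+|3-3| = 1
Tile 1: at (2,0), goal (0,0), distance |2-0|+|0-0| = 2
Tile 2: at (2,1), goal (0,1), distance |2-0|+|1-1| = 2
Tile 15: at (2,2), goal (3,2), distance |2-3|+|2-2| = 1
Tile 6: at (2,3), goal (1,1), distance |2-1|+|3-1| = 3
Tile 11: at (3,0), goal (2,2), distance |3-2|+|0-2| = 3
Tile 3: at (3,1), goal (0,2), distance |3-0|+|1-2| = 4
Tile 14: at (3,2), goal (3,1), distance |3-3|+|2-1| = 1
Tile 4: at (3,3), goal (0,3), distance |3-0|+|3-3| = 3
Sum: 3 + 3 + 3 + 2 + 2 + 2 + 1 + 2 + 2 + 1 + 3 + 3 + 4 + 1 + 3 = 35

Answer: 35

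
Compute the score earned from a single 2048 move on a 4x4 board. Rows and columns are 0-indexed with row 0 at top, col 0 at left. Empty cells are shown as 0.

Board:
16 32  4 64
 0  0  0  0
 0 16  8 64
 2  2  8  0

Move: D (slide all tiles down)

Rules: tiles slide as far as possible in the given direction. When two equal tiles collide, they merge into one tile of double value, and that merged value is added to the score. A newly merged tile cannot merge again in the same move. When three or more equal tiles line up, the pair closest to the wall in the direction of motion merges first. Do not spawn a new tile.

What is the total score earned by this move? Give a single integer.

Answer: 144

Derivation:
Slide down:
col 0: [16, 0, 0, 2] -> [0, 0, 16, 2]  score +0 (running 0)
col 1: [32, 0, 16, 2] -> [0, 32, 16, 2]  score +0 (running 0)
col 2: [4, 0, 8, 8] -> [0, 0, 4, 16]  score +16 (running 16)
col 3: [64, 0, 64, 0] -> [0, 0, 0, 128]  score +128 (running 144)
Board after move:
  0   0   0   0
  0  32   0   0
 16  16   4   0
  2   2  16 128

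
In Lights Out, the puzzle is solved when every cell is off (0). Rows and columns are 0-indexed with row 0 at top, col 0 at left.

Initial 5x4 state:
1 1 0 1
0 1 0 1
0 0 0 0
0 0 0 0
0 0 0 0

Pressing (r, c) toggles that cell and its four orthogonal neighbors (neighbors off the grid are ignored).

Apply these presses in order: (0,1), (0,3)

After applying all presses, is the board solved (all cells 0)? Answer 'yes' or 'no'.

Answer: yes

Derivation:
After press 1 at (0,1):
0 0 1 1
0 0 0 1
0 0 0 0
0 0 0 0
0 0 0 0

After press 2 at (0,3):
0 0 0 0
0 0 0 0
0 0 0 0
0 0 0 0
0 0 0 0

Lights still on: 0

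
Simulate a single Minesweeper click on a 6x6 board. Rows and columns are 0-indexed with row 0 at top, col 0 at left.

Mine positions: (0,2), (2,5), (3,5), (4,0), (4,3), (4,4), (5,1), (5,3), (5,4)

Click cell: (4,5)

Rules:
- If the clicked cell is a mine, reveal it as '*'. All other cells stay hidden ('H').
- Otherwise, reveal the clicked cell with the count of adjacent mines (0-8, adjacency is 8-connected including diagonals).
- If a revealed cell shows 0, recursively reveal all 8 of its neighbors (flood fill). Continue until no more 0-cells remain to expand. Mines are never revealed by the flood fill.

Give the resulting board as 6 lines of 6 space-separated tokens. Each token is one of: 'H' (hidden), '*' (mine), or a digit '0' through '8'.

H H H H H H
H H H H H H
H H H H H H
H H H H H H
H H H H H 3
H H H H H H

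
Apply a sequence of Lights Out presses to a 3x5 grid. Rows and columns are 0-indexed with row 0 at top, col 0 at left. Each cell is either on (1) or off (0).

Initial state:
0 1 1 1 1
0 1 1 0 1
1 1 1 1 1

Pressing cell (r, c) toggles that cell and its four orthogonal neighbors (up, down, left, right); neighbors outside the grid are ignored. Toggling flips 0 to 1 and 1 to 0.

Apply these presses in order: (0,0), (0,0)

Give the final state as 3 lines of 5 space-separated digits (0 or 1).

After press 1 at (0,0):
1 0 1 1 1
1 1 1 0 1
1 1 1 1 1

After press 2 at (0,0):
0 1 1 1 1
0 1 1 0 1
1 1 1 1 1

Answer: 0 1 1 1 1
0 1 1 0 1
1 1 1 1 1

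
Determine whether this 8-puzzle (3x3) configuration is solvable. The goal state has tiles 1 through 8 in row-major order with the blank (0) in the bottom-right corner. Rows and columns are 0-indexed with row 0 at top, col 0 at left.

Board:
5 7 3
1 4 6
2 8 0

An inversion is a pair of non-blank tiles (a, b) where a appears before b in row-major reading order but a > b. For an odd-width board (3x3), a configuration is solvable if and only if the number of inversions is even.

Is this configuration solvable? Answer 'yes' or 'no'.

Answer: no

Derivation:
Inversions (pairs i<j in row-major order where tile[i] > tile[j] > 0): 13
13 is odd, so the puzzle is not solvable.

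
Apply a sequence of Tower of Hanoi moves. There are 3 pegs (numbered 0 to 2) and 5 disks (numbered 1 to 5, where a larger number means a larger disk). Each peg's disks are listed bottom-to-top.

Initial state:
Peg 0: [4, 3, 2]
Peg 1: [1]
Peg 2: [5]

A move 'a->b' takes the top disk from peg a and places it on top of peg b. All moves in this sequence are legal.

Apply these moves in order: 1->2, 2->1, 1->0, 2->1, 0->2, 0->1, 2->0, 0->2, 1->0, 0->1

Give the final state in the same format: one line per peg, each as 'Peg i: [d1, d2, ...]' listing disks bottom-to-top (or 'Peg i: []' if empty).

Answer: Peg 0: [4, 3]
Peg 1: [5, 2]
Peg 2: [1]

Derivation:
After move 1 (1->2):
Peg 0: [4, 3, 2]
Peg 1: []
Peg 2: [5, 1]

After move 2 (2->1):
Peg 0: [4, 3, 2]
Peg 1: [1]
Peg 2: [5]

After move 3 (1->0):
Peg 0: [4, 3, 2, 1]
Peg 1: []
Peg 2: [5]

After move 4 (2->1):
Peg 0: [4, 3, 2, 1]
Peg 1: [5]
Peg 2: []

After move 5 (0->2):
Peg 0: [4, 3, 2]
Peg 1: [5]
Peg 2: [1]

After move 6 (0->1):
Peg 0: [4, 3]
Peg 1: [5, 2]
Peg 2: [1]

After move 7 (2->0):
Peg 0: [4, 3, 1]
Peg 1: [5, 2]
Peg 2: []

After move 8 (0->2):
Peg 0: [4, 3]
Peg 1: [5, 2]
Peg 2: [1]

After move 9 (1->0):
Peg 0: [4, 3, 2]
Peg 1: [5]
Peg 2: [1]

After move 10 (0->1):
Peg 0: [4, 3]
Peg 1: [5, 2]
Peg 2: [1]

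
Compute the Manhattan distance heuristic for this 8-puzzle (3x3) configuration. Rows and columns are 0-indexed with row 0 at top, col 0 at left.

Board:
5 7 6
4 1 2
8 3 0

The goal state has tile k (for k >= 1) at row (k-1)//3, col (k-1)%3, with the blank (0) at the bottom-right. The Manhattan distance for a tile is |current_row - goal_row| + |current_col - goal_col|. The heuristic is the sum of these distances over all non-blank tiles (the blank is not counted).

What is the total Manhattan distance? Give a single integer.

Tile 5: (0,0)->(1,1) = 2
Tile 7: (0,1)->(2,0) = 3
Tile 6: (0,2)->(1,2) = 1
Tile 4: (1,0)->(1,0) = 0
Tile 1: (1,1)->(0,0) = 2
Tile 2: (1,2)->(0,1) = 2
Tile 8: (2,0)->(2,1) = 1
Tile 3: (2,1)->(0,2) = 3
Sum: 2 + 3 + 1 + 0 + 2 + 2 + 1 + 3 = 14

Answer: 14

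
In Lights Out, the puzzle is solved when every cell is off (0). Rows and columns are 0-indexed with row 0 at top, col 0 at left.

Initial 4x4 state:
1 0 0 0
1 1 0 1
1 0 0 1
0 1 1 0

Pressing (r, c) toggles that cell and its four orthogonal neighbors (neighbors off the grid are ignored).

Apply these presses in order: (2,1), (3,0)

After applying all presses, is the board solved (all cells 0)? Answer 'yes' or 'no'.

Answer: no

Derivation:
After press 1 at (2,1):
1 0 0 0
1 0 0 1
0 1 1 1
0 0 1 0

After press 2 at (3,0):
1 0 0 0
1 0 0 1
1 1 1 1
1 1 1 0

Lights still on: 10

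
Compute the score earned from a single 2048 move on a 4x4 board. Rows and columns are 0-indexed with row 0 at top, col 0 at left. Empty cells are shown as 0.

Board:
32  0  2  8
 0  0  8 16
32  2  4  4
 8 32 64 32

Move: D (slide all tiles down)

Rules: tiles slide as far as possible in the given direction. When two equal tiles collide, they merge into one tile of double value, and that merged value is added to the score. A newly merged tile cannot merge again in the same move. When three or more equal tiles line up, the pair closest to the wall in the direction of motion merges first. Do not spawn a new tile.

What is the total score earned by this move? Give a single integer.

Slide down:
col 0: [32, 0, 32, 8] -> [0, 0, 64, 8]  score +64 (running 64)
col 1: [0, 0, 2, 32] -> [0, 0, 2, 32]  score +0 (running 64)
col 2: [2, 8, 4, 64] -> [2, 8, 4, 64]  score +0 (running 64)
col 3: [8, 16, 4, 32] -> [8, 16, 4, 32]  score +0 (running 64)
Board after move:
 0  0  2  8
 0  0  8 16
64  2  4  4
 8 32 64 32

Answer: 64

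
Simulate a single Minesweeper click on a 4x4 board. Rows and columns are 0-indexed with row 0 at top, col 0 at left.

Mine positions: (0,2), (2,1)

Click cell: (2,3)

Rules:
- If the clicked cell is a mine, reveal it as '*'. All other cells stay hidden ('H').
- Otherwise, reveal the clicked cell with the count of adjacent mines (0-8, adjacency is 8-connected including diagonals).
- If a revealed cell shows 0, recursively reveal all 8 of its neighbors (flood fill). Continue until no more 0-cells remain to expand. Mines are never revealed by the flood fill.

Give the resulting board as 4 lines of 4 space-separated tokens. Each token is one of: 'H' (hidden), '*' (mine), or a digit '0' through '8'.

H H H H
H H 2 1
H H 1 0
H H 1 0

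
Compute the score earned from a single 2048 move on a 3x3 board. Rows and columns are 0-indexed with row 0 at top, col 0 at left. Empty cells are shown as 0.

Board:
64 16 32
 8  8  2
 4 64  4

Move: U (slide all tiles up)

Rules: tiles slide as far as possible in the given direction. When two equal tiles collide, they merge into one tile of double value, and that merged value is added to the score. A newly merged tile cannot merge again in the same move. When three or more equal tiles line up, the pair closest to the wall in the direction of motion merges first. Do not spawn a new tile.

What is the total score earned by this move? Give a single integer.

Answer: 0

Derivation:
Slide up:
col 0: [64, 8, 4] -> [64, 8, 4]  score +0 (running 0)
col 1: [16, 8, 64] -> [16, 8, 64]  score +0 (running 0)
col 2: [32, 2, 4] -> [32, 2, 4]  score +0 (running 0)
Board after move:
64 16 32
 8  8  2
 4 64  4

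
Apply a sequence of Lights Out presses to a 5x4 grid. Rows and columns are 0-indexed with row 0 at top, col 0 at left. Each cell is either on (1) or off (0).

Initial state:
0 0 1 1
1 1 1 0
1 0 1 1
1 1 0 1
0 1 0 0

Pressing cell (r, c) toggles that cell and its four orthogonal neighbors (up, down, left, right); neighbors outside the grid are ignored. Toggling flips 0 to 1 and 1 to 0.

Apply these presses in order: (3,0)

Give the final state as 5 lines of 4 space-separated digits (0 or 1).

After press 1 at (3,0):
0 0 1 1
1 1 1 0
0 0 1 1
0 0 0 1
1 1 0 0

Answer: 0 0 1 1
1 1 1 0
0 0 1 1
0 0 0 1
1 1 0 0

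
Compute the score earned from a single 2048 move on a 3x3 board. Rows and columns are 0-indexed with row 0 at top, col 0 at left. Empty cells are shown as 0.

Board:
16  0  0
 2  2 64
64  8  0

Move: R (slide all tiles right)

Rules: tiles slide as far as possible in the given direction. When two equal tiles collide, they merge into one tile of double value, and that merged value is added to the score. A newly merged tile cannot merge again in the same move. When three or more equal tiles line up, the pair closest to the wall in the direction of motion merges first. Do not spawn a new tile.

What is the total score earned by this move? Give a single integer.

Answer: 4

Derivation:
Slide right:
row 0: [16, 0, 0] -> [0, 0, 16]  score +0 (running 0)
row 1: [2, 2, 64] -> [0, 4, 64]  score +4 (running 4)
row 2: [64, 8, 0] -> [0, 64, 8]  score +0 (running 4)
Board after move:
 0  0 16
 0  4 64
 0 64  8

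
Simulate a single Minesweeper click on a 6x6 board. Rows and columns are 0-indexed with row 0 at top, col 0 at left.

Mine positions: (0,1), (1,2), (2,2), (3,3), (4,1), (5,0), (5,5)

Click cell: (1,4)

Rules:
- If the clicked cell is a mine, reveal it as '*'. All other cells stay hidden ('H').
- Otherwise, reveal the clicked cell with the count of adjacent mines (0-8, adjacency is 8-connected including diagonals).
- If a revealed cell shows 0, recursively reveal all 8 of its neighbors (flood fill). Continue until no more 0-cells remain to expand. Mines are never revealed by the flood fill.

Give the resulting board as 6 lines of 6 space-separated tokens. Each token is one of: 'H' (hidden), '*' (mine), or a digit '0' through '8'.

H H H 1 0 0
H H H 2 0 0
H H H 3 1 0
H H H H 1 0
H H H H 2 1
H H H H H H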